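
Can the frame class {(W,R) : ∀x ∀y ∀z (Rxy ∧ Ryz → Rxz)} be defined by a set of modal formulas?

Yes — defined by □q → □□q

Yes: it is transitivity, defined by the 4 schema □q → □□q.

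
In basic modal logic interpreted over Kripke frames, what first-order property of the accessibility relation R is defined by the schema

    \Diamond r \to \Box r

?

Partial functionality

Suppose ◇r→□r is valid. Take Rxy, Rxz and set V(r)={y}. Then ◇r at x, so □r at x, so r at z, i.e. z=y.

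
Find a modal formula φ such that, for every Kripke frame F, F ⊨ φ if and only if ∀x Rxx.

□p → p

A defining formula is □p → p (the T axiom).
Suppose □p→p is valid. At any x set V(p)={w : Rxw}. Then □p holds at x, so p holds at x, i.e. Rxx.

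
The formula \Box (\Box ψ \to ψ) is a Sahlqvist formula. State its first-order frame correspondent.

This schema is the T□ axiom.
Its frame correspondent is shift-reflexivity — \forall x \forall y (Rxy \to Ryy).

shift-reflexivity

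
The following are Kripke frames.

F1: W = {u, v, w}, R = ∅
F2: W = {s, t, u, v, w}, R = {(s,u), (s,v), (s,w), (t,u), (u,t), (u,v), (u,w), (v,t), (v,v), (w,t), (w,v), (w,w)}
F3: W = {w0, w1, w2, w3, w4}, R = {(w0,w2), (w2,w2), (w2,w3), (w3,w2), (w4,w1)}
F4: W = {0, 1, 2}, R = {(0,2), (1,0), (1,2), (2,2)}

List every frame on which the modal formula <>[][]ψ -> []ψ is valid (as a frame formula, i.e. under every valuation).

The schema corresponds to a generalized confluence (Geach) condition: forall x forall y forall z ((xRy & xRz) -> exists w (y R^2 w & z = w)).
F1: condition met.
F2: fails — sRv, sRw but no w* with vR²w* and w=w*.
F3: fails — w4Rw1, w4Rw1 but no w with w1R²w and w1=w.
F4: fails — 1R0, 1R0 but no w with 0R²w and 0=w.
Valid on: F1.

F1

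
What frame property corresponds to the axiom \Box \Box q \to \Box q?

Density

This schema is the C4 axiom.
It corresponds to density: \forall x \forall y (Rxy \to \exists z (Rxz \wedge Rzy)).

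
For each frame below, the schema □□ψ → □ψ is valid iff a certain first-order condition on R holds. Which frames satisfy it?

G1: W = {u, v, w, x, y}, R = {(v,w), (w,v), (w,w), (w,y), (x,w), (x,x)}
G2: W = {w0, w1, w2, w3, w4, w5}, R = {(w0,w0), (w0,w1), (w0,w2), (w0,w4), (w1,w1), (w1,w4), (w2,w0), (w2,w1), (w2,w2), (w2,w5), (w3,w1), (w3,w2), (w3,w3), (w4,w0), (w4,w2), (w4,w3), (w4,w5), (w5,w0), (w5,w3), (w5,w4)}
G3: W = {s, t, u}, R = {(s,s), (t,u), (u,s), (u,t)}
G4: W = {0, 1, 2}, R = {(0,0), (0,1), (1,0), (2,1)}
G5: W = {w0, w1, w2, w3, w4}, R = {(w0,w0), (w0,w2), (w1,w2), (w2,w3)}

G1, G2

This is the axiom for density; its first-order frame correspondent is ∀x ∀y (Rxy → ∃z (Rxz ∧ Rzy)).
G1: condition met.
G2: condition met.
G3: fails — Rut but no z with Ruz and Rzt.
G4: fails — R21 but no z with R2z and Rz1.
G5: fails — Rw1w2 but no z with Rw1z and Rzw2.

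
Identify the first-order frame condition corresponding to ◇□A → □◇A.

convergence: ∀x ∀y ∀z (Rxy ∧ Rxz → ∃w (Ryw ∧ Rzw))

Suppose ◇□A→□◇A is valid. Take Rxy, Rxz and set V(A)={w : Ryw}. Then □A at y so ◇□A at x, so □◇A at x, so ◇A at z, giving w with Rzw and Ryw.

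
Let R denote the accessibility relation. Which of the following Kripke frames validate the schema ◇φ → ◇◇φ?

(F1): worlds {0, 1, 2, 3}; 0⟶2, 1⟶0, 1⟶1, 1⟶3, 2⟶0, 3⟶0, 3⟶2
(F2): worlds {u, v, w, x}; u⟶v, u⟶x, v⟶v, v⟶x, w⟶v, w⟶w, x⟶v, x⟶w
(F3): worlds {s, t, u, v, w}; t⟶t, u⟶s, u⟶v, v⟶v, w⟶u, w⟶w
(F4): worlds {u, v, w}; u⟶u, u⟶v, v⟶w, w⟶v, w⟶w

The schema corresponds to a generalized confluence (Geach) condition: ∀x ∀y (xRy → ∃w (y = w ∧ xR²w)).
(F1): fails — 0R2 but no w with 2=w and 0R²w.
(F2): condition met.
(F3): fails — uRs but no w* with s=w* and uR²w*.
(F4): condition met.

(F2), (F4)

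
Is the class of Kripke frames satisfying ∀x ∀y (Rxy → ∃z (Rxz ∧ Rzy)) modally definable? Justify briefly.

The condition is density. A defining modal formula is □□p → □p.
Suppose □□p→□p is valid. Take Rxy and set V(p)={w : xR²w}. Then □□p at x, so □p at x, so p at y, i.e. ∃z(Rxz∧Rzy).

Yes — defined by □□p → □p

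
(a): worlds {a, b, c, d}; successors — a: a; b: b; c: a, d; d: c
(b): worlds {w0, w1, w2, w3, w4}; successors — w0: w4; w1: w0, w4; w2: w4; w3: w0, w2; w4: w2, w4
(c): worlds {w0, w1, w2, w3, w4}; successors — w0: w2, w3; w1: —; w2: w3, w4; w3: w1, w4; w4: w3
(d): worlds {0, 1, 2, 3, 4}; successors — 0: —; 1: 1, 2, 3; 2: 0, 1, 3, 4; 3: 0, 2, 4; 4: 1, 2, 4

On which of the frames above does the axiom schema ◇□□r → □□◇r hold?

This is the axiom for a generalized confluence (Geach) condition; its first-order frame correspondent is ∀x ∀y ∀z ((xRy ∧ xR²z) → ∃w (yR²w ∧ zRw)).
(a): condition met.
(b): condition met.
(c): fails — w0Rw2, w0R²w1 but no w with w2R²w and w1Rw.
(d): fails — 1R1, 1R²0 but no w with 1R²w and 0Rw.
Valid on: (a), (b).

(a), (b)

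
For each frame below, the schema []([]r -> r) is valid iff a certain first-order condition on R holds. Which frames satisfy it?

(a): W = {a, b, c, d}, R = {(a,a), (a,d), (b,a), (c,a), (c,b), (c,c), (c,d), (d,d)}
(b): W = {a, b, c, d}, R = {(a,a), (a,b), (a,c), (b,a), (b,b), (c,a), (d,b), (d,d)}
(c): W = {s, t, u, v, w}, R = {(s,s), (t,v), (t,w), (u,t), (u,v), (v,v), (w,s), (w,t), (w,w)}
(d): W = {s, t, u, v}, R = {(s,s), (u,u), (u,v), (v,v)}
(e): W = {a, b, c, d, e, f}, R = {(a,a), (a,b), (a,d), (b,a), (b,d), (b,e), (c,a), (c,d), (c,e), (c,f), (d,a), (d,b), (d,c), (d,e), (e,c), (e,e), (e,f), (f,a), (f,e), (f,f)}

(d)

The schema corresponds to shift-reflexivity: forall x forall y (Rxy -> Ryy).
(a): fails — Rcb but not Rbb.
(b): fails — Rac but not Rcc.
(c): fails — Rwt but not Rtt.
(d): satisfies the condition.
(e): fails — Rcd but not Rdd.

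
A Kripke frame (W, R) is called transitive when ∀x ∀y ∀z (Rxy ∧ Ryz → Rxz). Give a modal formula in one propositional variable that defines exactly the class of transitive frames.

□ψ → □□ψ

This is transitivity; the standard corresponding axiom is 4: □ψ → □□ψ.
Suppose □ψ→□□ψ is valid. Take Rxy, Ryz and set V(ψ)={w : Rxw}. Then □ψ at x, so □□ψ at x, so □ψ at y, so ψ at z, i.e. Rxz.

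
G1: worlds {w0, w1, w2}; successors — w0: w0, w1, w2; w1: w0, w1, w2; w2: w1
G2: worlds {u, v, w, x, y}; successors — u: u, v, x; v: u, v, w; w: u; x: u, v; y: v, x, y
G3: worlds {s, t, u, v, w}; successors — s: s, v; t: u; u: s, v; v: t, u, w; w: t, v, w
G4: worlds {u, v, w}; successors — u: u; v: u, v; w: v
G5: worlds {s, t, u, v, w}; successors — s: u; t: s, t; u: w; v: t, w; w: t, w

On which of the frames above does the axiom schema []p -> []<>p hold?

G1, G2, G4

The schema corresponds to a generalized confluence (Geach) condition: forall x forall z (xRz -> exists w (xRw & zRw)).
G1: satisfies the condition.
G2: satisfies the condition.
G3: fails — sRv but no w* with sRw* and vRw*.
G4: satisfies the condition.
G5: fails — sRu but no w* with sRw* and uRw*.
Valid on: G1, G2, G4.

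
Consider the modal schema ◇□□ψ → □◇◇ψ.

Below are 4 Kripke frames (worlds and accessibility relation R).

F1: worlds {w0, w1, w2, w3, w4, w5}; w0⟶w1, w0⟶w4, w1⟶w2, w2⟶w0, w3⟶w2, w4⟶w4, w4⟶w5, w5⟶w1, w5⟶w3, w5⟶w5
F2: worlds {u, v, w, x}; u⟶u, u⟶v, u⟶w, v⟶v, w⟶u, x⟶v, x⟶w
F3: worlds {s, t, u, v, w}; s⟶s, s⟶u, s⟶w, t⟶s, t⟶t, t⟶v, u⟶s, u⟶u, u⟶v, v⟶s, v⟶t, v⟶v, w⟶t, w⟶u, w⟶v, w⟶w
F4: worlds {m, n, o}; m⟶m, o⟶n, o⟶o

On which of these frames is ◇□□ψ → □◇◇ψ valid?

The schema corresponds to a generalized confluence (Geach) condition: ∀x ∀y ∀z ((xRy ∧ xRz) → ∃w (yR²w ∧ zR²w)).
F1: fails — w0Rw1, w0Rw4 but no w with w1R²w and w4R²w.
F2: ✓.
F3: ✓.
F4: fails — oRn, oRn but no w with nR²w and nR²w.
Valid on: F2, F3.

F2, F3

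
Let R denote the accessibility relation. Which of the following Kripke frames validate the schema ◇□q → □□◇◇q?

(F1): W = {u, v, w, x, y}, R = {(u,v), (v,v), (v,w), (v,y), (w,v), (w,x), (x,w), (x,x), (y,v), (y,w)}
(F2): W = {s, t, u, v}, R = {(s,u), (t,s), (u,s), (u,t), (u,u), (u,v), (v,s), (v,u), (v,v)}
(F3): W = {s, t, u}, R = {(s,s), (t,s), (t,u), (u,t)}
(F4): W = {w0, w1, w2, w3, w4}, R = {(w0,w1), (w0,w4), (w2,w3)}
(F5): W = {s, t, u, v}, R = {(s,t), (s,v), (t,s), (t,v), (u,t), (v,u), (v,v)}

Frame correspondent (Sahlqvist): ∀x ∀y ∀z ((xRy ∧ xR²z) → ∃w (yRw ∧ zR²w)) — i.e. a generalized confluence (Geach) condition.
(F1): holds.
(F2): fails — uRt, uR²t but no w with tRw and tR²w.
(F3): fails — tRu, tR²s but no w with uRw and sR²w.
(F4): holds.
(F5): fails — vRu, vR²u but no w with uRw and uR²w.
Valid on: (F1), (F4).

(F1), (F4)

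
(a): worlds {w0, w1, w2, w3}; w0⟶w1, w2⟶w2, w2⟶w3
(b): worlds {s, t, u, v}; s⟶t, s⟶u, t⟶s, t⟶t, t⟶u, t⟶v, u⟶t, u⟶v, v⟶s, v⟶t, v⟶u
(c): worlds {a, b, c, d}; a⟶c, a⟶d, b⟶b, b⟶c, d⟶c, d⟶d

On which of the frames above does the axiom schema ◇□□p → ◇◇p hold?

The schema corresponds to a generalized confluence (Geach) condition: ∀x ∀y (xRy → ∃w (yR²w ∧ xR²w)).
(a): fails — w0Rw1 but no w with w1R²w and w0R²w.
(b): satisfies the condition.
(c): fails — aRc but no w with cR²w and aR²w.
Valid on: (b).

(b)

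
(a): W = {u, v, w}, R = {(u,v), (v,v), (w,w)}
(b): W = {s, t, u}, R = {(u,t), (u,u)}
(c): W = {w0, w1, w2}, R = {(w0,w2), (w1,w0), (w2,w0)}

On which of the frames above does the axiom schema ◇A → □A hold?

(a), (c)

This is the axiom for partial functionality; its first-order frame correspondent is ∀x ∀y ∀z (Rxy ∧ Rxz → y = z).
(a): holds.
(b): fails — u sees both t and u.
(c): holds.
Valid on: (a), (c).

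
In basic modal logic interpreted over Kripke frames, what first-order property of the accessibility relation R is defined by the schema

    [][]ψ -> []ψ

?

Suppose □□ψ→□ψ is valid. Take Rxy and set V(ψ)={w : xR²w}. Then □□ψ at x, so □ψ at x, so ψ at y, i.e. ∃z(Rxz∧Rzy).

density: forall x forall y (Rxy -> exists z (Rxz & Rzy))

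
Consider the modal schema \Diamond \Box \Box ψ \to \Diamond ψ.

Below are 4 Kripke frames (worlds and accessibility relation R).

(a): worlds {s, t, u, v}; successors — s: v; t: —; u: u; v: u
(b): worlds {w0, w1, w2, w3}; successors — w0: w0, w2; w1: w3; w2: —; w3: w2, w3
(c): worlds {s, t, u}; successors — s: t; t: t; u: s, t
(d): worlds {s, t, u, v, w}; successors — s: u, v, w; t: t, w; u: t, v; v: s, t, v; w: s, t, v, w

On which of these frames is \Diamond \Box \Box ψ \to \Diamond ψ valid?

(c), (d)

This is the axiom for a generalized confluence (Geach) condition; its first-order frame correspondent is \forall x \forall y (xRy \to \exists w (y R^2 w \wedge xRw)).
(a): fails — sRv but no w with vR²w and sRw.
(b): fails — w0Rw2 but no w with w2R²w and w0Rw.
(c): holds.
(d): holds.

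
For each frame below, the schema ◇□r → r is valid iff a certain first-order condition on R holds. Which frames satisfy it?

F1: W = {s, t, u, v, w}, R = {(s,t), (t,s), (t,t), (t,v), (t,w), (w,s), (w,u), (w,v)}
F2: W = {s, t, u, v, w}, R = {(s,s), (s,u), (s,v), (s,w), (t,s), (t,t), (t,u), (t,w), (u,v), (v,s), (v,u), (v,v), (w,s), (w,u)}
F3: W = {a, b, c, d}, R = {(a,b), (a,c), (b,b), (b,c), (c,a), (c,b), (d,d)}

This is the axiom for a generalized confluence (Geach) condition; its first-order frame correspondent is ∀x ∀y (xRy → ∃w (yRw ∧ x = w)).
F1: fails — tRv but no w* with vRw* and t=w*.
F2: fails — sRu but no w* with uRw* and s=w*.
F3: fails — aRb but no w with bRw and a=w.
Valid on no frame.

none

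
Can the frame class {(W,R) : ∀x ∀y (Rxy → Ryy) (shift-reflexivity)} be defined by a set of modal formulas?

The condition is shift-reflexivity. A defining modal formula is □(□q → q).
Suppose □(□q→q) is valid. Take Rxy and set V(q)={w : Ryw}. Then at y, □q holds; since □(□q→q) at x, □q→q at y, so q at y, i.e. Ryy.

Yes — defined by □(□q → q)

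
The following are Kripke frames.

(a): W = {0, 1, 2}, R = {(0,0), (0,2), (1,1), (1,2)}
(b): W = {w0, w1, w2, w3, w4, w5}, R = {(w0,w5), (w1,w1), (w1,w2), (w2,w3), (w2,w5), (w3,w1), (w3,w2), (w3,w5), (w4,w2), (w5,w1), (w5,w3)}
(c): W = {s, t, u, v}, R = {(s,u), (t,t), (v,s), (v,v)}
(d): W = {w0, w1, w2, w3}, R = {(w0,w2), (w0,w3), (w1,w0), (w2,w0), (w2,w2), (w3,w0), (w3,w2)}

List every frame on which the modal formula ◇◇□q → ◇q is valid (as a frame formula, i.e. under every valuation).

The schema corresponds to a generalized confluence (Geach) condition: ∀x ∀y (xR²y → ∃w (yRw ∧ xRw)).
(a): fails — 0R²2 but no w with 2Rw and 0Rw.
(b): fails — w0R²w1 but no w with w1Rw and w0Rw.
(c): fails — vR²s but no w with sRw and vRw.
(d): ✓.

(d)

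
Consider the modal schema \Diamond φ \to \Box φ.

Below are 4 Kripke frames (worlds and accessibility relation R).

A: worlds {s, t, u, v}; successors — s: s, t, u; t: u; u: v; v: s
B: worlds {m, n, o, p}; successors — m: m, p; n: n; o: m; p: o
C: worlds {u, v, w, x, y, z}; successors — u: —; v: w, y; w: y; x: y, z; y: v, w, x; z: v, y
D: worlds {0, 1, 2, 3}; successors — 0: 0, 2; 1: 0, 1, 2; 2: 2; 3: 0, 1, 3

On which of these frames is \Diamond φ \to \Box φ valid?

The schema corresponds to partial functionality: \forall x \forall y \forall z (Rxy \wedge Rxz \to y = z).
A: fails — s sees both s and t.
B: fails — m sees both m and p.
C: fails — v sees both w and y.
D: fails — 0 sees both 0 and 2.
Valid on no frame.

none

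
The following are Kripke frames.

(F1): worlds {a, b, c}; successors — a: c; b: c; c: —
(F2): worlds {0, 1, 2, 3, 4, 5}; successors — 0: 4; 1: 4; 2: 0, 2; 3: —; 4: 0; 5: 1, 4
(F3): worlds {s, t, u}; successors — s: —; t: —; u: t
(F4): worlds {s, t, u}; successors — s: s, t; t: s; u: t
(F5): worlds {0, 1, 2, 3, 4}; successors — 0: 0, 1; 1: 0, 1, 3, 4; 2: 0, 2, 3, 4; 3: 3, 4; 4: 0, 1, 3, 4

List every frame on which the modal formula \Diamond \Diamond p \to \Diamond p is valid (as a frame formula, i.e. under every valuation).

(F1), (F3)

Frame correspondent (Sahlqvist): \forall x \forall y \forall z (Rxy \wedge Ryz \to Rxz) — i.e. transitivity.
(F1): satisfies the condition.
(F2): fails — R04 and R40 but not R00.
(F3): satisfies the condition.
(F4): fails — Rts and Rst but not Rtt.
(F5): fails — R34 and R40 but not R30.
Valid on: (F1), (F3).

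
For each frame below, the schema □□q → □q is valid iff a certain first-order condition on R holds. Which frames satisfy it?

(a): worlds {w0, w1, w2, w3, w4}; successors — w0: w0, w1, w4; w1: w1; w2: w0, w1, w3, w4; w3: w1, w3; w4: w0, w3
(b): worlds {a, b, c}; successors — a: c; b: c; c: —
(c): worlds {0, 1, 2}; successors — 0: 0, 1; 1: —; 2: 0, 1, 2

The schema corresponds to density: ∀x ∀y (Rxy → ∃z (Rxz ∧ Rzy)).
(a): satisfies the condition.
(b): fails — Rac but no z with Raz and Rzc.
(c): satisfies the condition.
Valid on: (a), (c).

(a), (c)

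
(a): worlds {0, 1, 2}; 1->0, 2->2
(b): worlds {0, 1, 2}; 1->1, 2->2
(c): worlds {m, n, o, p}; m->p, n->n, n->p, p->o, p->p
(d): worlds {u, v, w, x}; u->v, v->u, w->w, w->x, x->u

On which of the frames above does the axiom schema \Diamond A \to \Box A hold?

(a), (b)

Frame correspondent (Sahlqvist): \forall x \forall y \forall z (Rxy \wedge Rxz \to y = z) — i.e. partial functionality.
(a): holds.
(b): holds.
(c): fails — n sees both n and p.
(d): fails — w sees both w and x.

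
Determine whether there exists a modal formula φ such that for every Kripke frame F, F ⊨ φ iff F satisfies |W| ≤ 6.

If a class were modally definable it would be closed under disjoint unions (Goldblatt–Thomason).
Any modal formula valid on each of 7 disjoint one-world frames is valid on their disjoint union (validity is preserved under disjoint unions). Each one-world frame has |W|=1≤6, but the union has |W|=7.
Hence having at most 6 worlds is not modally definable.

Not definable by any modal formula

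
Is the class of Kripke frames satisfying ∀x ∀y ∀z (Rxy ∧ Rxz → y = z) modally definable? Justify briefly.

Definable; ◇r → □r defines it

Yes: it is partial functionality, defined by the CD schema ◇r → □r.
Suppose ◇r→□r is valid. Take Rxy, Rxz and set V(r)={y}. Then ◇r at x, so □r at x, so r at z, i.e. z=y.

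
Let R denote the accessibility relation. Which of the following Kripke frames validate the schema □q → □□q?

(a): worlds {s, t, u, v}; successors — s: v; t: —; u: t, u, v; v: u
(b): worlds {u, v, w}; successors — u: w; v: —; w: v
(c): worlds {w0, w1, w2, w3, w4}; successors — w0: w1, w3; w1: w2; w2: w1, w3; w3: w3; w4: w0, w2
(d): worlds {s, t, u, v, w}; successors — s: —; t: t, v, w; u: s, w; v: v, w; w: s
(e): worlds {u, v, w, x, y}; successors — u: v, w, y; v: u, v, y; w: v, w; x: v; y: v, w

The schema corresponds to transitivity: ∀x ∀y ∀z (Rxy ∧ Ryz → Rxz).
(a): fails — Rvu and Ruv but not Rvv.
(b): fails — Ruw and Rwv but not Ruv.
(c): fails — Rw1w2 and Rw2w1 but not Rw1w1.
(d): fails — Rvw and Rws but not Rvs.
(e): fails — Ruv and Rvu but not Ruu.
Valid on no frame.

none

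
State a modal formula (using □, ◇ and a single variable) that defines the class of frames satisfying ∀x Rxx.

A defining formula is □s → s (the T axiom).

□s → s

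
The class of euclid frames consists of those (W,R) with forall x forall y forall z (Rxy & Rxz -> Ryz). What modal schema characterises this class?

◇q → □◇q

A defining formula is ◇q → □◇q (the 5 axiom).
Suppose ◇q→□◇q is valid. Take Rxy, Rxz and set V(q)={y}. Then ◇q at x, so □◇q at x, so ◇q at z, so some w with Rzw has q; w=y, i.e. Rzy. By symmetry of the argument, Ryz.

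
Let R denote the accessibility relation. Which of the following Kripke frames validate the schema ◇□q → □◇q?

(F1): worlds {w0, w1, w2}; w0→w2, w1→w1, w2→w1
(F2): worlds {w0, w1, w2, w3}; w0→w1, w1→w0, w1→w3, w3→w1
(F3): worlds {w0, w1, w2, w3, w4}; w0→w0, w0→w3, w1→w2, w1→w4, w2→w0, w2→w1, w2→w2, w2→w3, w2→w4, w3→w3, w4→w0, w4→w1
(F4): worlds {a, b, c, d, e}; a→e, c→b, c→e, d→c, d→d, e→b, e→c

(F1), (F2)

This is the axiom for convergence; its first-order frame correspondent is ∀x ∀y ∀z (Rxy ∧ Rxz → ∃w (Ryw ∧ Rzw)).
(F1): satisfies the condition.
(F2): satisfies the condition.
(F3): fails — Rw2w4 and Rw2w1 but w4 and w1 have no common successor.
(F4): fails — Rcb and Rcb but b and b have no common successor.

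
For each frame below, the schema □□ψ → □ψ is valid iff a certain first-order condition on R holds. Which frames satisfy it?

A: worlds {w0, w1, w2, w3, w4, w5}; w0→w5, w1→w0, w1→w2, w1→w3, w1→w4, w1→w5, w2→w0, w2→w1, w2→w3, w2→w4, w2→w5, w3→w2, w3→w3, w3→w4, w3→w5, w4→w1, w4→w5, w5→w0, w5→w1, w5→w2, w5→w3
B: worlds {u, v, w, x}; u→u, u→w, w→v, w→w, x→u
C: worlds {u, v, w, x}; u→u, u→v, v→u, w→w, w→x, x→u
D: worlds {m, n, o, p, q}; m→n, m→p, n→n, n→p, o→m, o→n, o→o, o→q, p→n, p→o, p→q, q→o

The schema corresponds to density: ∀x ∀y (Rxy → ∃z (Rxz ∧ Rzy)).
A: fails — Rw0w5 but no z with Rw0z and Rzw5.
B: satisfies the condition.
C: satisfies the condition.
D: satisfies the condition.
Valid on: B, C, D.

B, C, D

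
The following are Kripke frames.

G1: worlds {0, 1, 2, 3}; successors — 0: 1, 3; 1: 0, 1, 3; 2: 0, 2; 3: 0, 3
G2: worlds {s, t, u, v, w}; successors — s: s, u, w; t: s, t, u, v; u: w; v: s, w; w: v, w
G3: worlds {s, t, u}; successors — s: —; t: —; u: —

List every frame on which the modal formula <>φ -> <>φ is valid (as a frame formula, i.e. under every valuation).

The schema corresponds to a generalized confluence (Geach) condition: forall x forall y (xRy -> exists w (y = w & xRw)).
G1: satisfies the condition.
G2: satisfies the condition.
G3: satisfies the condition.
Valid on: G1, G2, G3.

G1, G2, G3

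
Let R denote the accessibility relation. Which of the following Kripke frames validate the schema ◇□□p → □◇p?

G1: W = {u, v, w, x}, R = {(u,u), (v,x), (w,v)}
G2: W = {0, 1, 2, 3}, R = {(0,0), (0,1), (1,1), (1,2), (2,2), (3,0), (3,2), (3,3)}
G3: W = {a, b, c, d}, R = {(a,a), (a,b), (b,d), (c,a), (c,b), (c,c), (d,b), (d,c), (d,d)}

G3

This is the axiom for a generalized confluence (Geach) condition; its first-order frame correspondent is ∀x ∀y ∀z ((xRy ∧ xRz) → ∃w (yR²w ∧ zRw)).
G1: fails — vRx, vRx but no t with xR²t and xRt.
G2: fails — 3R2, 3R0 but no w with 2R²w and 0Rw.
G3: satisfies the condition.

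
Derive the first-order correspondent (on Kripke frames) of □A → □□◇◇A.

This is a Sahlqvist (Geach-type) schema ◇^0□^1A → □^2◇^2A.
First-order correspondent: ∀x ∀z (xR²z → ∃w (xRw ∧ zR²w)).

∀x ∀z (xR²z → ∃w (xRw ∧ zR²w))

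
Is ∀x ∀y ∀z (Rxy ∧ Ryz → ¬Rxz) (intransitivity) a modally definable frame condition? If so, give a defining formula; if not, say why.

No

If a class were modally definable it would be closed under surjective bounded morphisms (Goldblatt–Thomason).
The 5-cycle (worlds a,b,c,d,e with a→b→c→d→e→a) is intransitive. Mapping every world to a single reflexive point • is a surjective bounded morphism; the reflexive point is not intransitive (R••∧R•• but R••).
So the class is not modally definable.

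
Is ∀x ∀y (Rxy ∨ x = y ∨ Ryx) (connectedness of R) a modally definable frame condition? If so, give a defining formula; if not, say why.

If a class were modally definable it would be closed under disjoint unions (Goldblatt–Thomason).
Take 4 disjoint single-world reflexive frames: each is trivially connected, but their disjoint union has 4 worlds with no edge between distinct components, so it is not connected.
So the class is not modally definable.

No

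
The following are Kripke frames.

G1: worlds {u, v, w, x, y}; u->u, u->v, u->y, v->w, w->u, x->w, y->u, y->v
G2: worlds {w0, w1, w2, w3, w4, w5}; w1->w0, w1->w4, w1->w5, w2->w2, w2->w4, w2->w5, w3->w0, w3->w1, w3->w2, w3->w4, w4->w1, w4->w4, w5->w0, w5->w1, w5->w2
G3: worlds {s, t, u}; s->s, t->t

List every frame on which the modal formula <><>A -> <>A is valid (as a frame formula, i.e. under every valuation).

G3

This is the axiom for a generalized confluence (Geach) condition; its first-order frame correspondent is forall x forall y (x R^2 y -> exists w (y = w & xRw)).
G1: fails — uR²w but no t with w=t and uRt.
G2: fails — w1R²w1 but no w with w1=w and w1Rw.
G3: ✓.
Valid on: G3.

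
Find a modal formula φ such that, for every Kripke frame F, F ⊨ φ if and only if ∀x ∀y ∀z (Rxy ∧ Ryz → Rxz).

□p → □□p

The condition is transitivity. The 4 schema □p → □□p defines it.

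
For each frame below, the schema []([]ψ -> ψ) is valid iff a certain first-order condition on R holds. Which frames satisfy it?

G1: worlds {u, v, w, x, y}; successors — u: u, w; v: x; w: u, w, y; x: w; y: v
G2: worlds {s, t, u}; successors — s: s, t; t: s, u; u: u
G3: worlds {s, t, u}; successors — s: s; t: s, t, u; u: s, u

Frame correspondent (Sahlqvist): forall x forall y (Rxy -> Ryy) — i.e. shift-reflexivity.
G1: fails — Rvx but not Rxx.
G2: fails — Rst but not Rtt.
G3: holds.

G3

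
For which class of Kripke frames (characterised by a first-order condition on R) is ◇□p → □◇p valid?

Suppose ◇□p→□◇p is valid. Take Rxy, Rxz and set V(p)={w : Ryw}. Then □p at y so ◇□p at x, so □◇p at x, so ◇p at z, giving w with Rzw and Ryw.
Conversely, on a frame with convergence the schema holds at every world under every valuation.
So the correspondent is convergence.

Convergence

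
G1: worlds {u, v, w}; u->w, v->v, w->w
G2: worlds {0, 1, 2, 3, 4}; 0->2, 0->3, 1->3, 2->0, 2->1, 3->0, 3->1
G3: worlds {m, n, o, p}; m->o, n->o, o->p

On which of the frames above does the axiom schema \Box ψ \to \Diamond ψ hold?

This is the axiom for seriality; its first-order frame correspondent is \forall x \exists y Rxy.
G1: holds.
G2: fails — world 4 has no successor.
G3: fails — world p has no successor.
Valid on: G1.

G1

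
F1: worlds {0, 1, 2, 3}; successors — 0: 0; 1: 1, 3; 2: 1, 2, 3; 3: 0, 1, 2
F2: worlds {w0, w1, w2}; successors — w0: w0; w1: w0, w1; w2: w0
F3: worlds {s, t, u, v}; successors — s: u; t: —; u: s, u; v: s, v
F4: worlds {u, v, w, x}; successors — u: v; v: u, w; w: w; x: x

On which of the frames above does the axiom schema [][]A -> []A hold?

F1, F2, F3

The schema corresponds to density: forall x forall y (Rxy -> exists z (Rxz & Rzy)).
F1: satisfies the condition.
F2: satisfies the condition.
F3: satisfies the condition.
F4: fails — Ruv but no z with Ruz and Rzv.
Valid on: F1, F2, F3.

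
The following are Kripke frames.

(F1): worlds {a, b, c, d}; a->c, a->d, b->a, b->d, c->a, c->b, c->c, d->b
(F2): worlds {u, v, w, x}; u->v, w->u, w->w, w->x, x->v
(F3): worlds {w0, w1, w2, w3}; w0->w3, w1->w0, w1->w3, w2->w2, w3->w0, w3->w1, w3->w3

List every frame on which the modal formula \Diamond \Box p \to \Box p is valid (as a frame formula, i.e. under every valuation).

This is the axiom for the Euclidean property; its first-order frame correspondent is \forall x \forall y \forall z (Rxy \wedge Rxz \to Ryz).
(F1): fails — Rac and Rad but not Rcd.
(F2): fails — Ruv and Ruv but not Rvv.
(F3): fails — Rw1w0 and Rw1w0 but not Rw0w0.
Valid on no frame.

none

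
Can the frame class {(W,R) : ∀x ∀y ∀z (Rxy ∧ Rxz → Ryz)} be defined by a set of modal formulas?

Definable; ◇r → □◇r defines it

The condition is the Euclidean property. A defining modal formula is ◇r → □◇r.
Suppose ◇r→□◇r is valid. Take Rxy, Rxz and set V(r)={y}. Then ◇r at x, so □◇r at x, so ◇r at z, so some w with Rzw has r; w=y, i.e. Rzy. By symmetry of the argument, Ryz.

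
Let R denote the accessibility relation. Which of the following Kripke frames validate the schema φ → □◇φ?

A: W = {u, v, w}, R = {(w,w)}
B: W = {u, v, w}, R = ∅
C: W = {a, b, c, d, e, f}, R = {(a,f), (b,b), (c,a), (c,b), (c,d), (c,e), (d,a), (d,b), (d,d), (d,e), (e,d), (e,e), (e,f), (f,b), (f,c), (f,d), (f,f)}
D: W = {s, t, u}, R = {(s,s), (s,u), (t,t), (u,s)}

Frame correspondent (Sahlqvist): ∀x ∀y (Rxy → Ryx) — i.e. symmetry.
A: satisfies the condition.
B: satisfies the condition.
C: fails — Rcd but not Rdc.
D: satisfies the condition.

A, B, D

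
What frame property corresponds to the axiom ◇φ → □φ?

Partial functionality

Suppose ◇φ→□φ is valid. Take Rxy, Rxz and set V(φ)={y}. Then ◇φ at x, so □φ at x, so φ at z, i.e. z=y.
Conversely, any frame satisfying ∀x ∀y ∀z (Rxy ∧ Rxz → y = z) validates the schema.
So the correspondent is partial functionality.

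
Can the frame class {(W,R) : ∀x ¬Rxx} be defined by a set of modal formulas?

Modal frame validity is preserved under surjective bounded morphisms.
The 2-cycle (worlds s,t with s→t→s) is irreflexive, and the map sending every world to a single reflexive point • is a surjective bounded morphism (forth: every edge maps to (•,•); back: every world has a successor). So any modal formula valid on the 2-cycle is also valid on the reflexive point, which is not irreflexive.
Hence irreflexivity is not modally definable.

Not modally definable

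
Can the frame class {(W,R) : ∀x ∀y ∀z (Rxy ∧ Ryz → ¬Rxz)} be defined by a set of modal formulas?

Not definable by any modal formula

If a class were modally definable it would be closed under surjective bounded morphisms (Goldblatt–Thomason).
The 3-cycle (worlds 0,1,2 with 0→1→2→0) is intransitive. Mapping every world to a single reflexive point • is a surjective bounded morphism; the reflexive point is not intransitive (R••∧R•• but R••).
Hence intransitivity is not modally definable.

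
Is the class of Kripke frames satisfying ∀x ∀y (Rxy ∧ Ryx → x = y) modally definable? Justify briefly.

If a class were modally definable it would be closed under surjective bounded morphisms (Goldblatt–Thomason).
The 4-cycle (worlds s,t,u,v with s→t→u→v→s) is antisymmetric. Sending even-indexed worlds to • and odd-indexed worlds to ∘ is a surjective bounded morphism onto the two-world frame with •↔∘, which is not antisymmetric.
Hence antisymmetry is not modally definable.

Not definable by any modal formula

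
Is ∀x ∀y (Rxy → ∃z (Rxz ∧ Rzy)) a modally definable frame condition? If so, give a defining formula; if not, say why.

The condition is density. A defining modal formula is □□r → □r.
Suppose □□r→□r is valid. Take Rxy and set V(r)={w : xR²w}. Then □□r at x, so □r at x, so r at y, i.e. ∃z(Rxz∧Rzy).

Yes — defined by □□r → □r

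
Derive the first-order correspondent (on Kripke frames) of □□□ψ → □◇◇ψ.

∀x ∀z (xRz → ∃w (xR³w ∧ zR²w))

This is a Sahlqvist (Geach-type) schema ◇^0□^3ψ → □^1◇^2ψ.
Minimal-valuation argument: fix x; take any y with xR^0y and any z with xR^1z. Set V(ψ) to the set of worlds R-reachable from y in exactly 3 steps. Then □^3ψ holds at y, so the antecedent holds at x; validity forces ◇^2ψ at z, giving a w with zR^2w and yR^3w.
First-order correspondent: ∀x ∀z (xRz → ∃w (xR³w ∧ zR²w)).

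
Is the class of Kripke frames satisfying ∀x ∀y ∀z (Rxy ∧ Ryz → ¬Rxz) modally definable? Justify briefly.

Not modally definable

Any modally definable frame class is closed under surjective bounded morphisms.
The 7-cycle (worlds 0,1,2,3,4,5,6 with 0→1→2→3→4→5→6→0) is intransitive. Mapping every world to a single reflexive point • is a surjective bounded morphism; the reflexive point is not intransitive (R••∧R•• but R••).
So the class is not modally definable.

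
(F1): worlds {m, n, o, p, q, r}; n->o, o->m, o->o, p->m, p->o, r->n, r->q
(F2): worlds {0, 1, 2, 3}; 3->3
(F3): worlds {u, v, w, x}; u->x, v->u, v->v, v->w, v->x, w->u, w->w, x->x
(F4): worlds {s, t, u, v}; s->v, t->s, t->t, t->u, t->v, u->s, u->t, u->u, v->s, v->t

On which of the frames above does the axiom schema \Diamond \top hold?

(F3), (F4)

The schema corresponds to seriality: \forall x \exists y Rxy.
(F1): fails — world m has no successor.
(F2): fails — world 0 has no successor.
(F3): holds.
(F4): holds.
Valid on: (F3), (F4).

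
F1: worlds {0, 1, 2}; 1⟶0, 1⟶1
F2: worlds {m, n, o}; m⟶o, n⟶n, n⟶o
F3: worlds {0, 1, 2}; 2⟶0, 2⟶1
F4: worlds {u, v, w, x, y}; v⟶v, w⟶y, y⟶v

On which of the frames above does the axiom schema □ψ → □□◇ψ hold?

Frame correspondent (Sahlqvist): ∀x ∀z (xR²z → ∃w (xRw ∧ zRw)) — i.e. a generalized confluence (Geach) condition.
F1: fails — 1R²0 but no w with 1Rw and 0Rw.
F2: fails — nR²o but no w with nRw and oRw.
F3: satisfies the condition.
F4: fails — wR²v but no t with wRt and vRt.
Valid on: F3.

F3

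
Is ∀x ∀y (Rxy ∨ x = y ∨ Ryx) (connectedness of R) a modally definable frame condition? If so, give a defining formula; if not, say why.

Not modally definable

Modal frame validity is preserved under disjoint unions.
Take 2 disjoint single-world reflexive frames: each is trivially connected, but their disjoint union has 2 worlds with no edge between distinct components, so it is not connected.
So the class is not modally definable.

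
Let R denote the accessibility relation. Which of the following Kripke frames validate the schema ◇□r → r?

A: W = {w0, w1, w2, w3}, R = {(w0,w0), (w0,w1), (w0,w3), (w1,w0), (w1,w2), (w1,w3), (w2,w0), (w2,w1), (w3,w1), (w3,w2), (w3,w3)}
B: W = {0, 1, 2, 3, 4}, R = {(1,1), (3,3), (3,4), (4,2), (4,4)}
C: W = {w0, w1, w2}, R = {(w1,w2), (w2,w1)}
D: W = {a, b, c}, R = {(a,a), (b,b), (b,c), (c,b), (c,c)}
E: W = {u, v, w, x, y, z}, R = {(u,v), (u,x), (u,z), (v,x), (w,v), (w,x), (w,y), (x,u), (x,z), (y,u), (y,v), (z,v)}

This is the axiom for symmetry; its first-order frame correspondent is ∀x ∀y (Rxy → Ryx).
A: fails — Rw3w2 but not Rw2w3.
B: fails — R34 but not R43.
C: ✓.
D: ✓.
E: fails — Ruv but not Rvu.

C, D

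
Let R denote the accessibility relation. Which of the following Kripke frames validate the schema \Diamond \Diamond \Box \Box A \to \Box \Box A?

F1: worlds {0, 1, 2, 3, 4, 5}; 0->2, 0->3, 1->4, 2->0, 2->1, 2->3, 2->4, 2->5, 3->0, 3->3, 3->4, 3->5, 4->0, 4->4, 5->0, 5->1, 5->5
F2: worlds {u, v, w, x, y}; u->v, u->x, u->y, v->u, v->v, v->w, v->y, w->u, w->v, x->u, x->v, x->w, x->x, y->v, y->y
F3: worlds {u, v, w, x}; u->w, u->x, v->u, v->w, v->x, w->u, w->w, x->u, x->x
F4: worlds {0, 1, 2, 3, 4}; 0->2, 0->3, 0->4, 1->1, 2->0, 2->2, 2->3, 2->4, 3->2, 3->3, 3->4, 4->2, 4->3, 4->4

The schema corresponds to a generalized confluence (Geach) condition: \forall x \forall y \forall z ((x R^2 y \wedge x R^2 z) \to \exists w (y R^2 w \wedge z = w)).
F1: fails — 0R²1, 0R²1 but no w with 1R²w and 1=w.
F2: fails — uR²y, uR²x but no t with yR²t and x=t.
F3: ✓.
F4: ✓.

F3, F4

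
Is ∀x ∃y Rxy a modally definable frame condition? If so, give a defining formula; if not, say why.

Yes, by □q → ◇q

Yes: it is seriality, defined by the D schema □q → ◇q.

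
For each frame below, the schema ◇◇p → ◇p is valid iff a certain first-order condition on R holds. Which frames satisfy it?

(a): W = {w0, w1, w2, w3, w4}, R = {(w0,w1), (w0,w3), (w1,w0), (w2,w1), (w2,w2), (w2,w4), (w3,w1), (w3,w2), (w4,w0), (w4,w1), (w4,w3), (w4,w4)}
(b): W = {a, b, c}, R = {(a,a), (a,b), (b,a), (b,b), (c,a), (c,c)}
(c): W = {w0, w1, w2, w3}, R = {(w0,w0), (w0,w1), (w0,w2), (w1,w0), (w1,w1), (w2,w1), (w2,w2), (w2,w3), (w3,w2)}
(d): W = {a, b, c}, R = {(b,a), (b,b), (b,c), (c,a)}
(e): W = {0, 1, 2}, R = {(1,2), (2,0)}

(d)

Frame correspondent (Sahlqvist): ∀x ∀y (xR²y → ∃w (y = w ∧ xRw)) — i.e. a generalized confluence (Geach) condition.
(a): fails — w0R²w0 but no w with w0=w and w0Rw.
(b): fails — cR²b but no w with b=w and cRw.
(c): fails — w0R²w3 but no w with w3=w and w0Rw.
(d): ✓.
(e): fails — 1R²0 but no w with 0=w and 1Rw.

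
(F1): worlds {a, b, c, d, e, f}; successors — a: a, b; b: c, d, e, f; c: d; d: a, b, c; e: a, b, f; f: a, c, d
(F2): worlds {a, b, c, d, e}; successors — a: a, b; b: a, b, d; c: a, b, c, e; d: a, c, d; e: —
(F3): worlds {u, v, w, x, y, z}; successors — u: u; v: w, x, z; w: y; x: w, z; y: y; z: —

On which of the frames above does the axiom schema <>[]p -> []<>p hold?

The schema corresponds to convergence: forall x forall y forall z (Rxy & Rxz -> exists w (Ryw & Rzw)).
(F1): fails — Rab and Raa but b and a have no common successor.
(F2): fails — Rcc and Rce but c and e have no common successor.
(F3): fails — Rvz and Rvz but z and z have no common successor.

none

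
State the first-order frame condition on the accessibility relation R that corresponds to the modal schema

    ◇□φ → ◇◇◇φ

∀x ∀y (xRy → ∃w (yRw ∧ xR³w))

This is a Sahlqvist (Geach-type) schema ◇^1□^1φ → □^0◇^3φ.
Minimal-valuation argument: fix x; take any y with xR^1y and any z with xR^0z. Set V(φ) to the set of worlds R-reachable from y in exactly 1 step. Then □^1φ holds at y, so the antecedent holds at x; validity forces ◇^3φ at z, giving a w with zR^3w and yR^1w.
First-order correspondent: ∀x ∀y (xRy → ∃w (yRw ∧ xR³w)).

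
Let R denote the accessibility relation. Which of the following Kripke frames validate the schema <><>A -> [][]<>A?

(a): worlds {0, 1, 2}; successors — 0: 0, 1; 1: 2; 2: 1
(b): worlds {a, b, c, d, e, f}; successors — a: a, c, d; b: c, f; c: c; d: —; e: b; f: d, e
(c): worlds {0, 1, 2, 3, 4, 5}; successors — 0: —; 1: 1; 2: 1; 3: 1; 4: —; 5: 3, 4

(c)

Frame correspondent (Sahlqvist): forall x forall y forall z ((x R^2 y & x R^2 z) -> exists w (y = w & zRw)) — i.e. a generalized confluence (Geach) condition.
(a): fails — 0R²0, 0R²1 but no w with 0=w and 1Rw.
(b): fails — aR²a, aR²c but no w with a=w and cRw.
(c): holds.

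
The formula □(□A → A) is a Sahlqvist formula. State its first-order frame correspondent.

shift-reflexivity: ∀x ∀y (Rxy → Ryy)

Suppose □(□A→A) is valid. Take Rxy and set V(A)={w : Ryw}. Then at y, □A holds; since □(□A→A) at x, □A→A at y, so A at y, i.e. Ryy.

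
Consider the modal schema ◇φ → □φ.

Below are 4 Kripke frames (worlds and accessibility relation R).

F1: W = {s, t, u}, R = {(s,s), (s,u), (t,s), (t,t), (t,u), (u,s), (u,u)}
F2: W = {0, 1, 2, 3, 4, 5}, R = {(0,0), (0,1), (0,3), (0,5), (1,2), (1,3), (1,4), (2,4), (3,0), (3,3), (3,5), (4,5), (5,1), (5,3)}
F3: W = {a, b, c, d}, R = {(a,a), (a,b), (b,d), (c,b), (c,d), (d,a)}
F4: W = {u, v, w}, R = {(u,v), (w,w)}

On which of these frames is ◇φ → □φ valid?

F4

The schema corresponds to partial functionality: ∀x ∀y ∀z (Rxy ∧ Rxz → y = z).
F1: fails — s sees both s and u.
F2: fails — 0 sees both 0 and 1.
F3: fails — a sees both a and b.
F4: satisfies the condition.
Valid on: F4.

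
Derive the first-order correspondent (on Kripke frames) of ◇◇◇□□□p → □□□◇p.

This is a Sahlqvist (Geach-type) schema ◇^3□^3p → □^3◇^1p.
First-order correspondent: ∀x ∀y ∀z ((xR³y ∧ xR³z) → ∃w (yR³w ∧ zRw)).

∀x ∀y ∀z ((xR³y ∧ xR³z) → ∃w (yR³w ∧ zRw))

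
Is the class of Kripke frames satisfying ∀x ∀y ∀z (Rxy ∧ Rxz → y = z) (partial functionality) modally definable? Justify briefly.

Yes, by ◇p → □p

This is a Sahlqvist condition; the CD axiom ◇p → □p defines it.
Suppose ◇p→□p is valid. Take Rxy, Rxz and set V(p)={y}. Then ◇p at x, so □p at x, so p at z, i.e. z=y.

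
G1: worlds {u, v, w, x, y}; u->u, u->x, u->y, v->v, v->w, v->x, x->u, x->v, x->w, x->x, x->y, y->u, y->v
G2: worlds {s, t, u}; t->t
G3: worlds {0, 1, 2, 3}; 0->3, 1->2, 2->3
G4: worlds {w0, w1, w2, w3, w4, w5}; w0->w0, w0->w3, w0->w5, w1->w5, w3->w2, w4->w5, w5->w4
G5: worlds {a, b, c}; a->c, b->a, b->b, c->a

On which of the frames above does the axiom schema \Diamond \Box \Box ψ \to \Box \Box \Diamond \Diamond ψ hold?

G2

Frame correspondent (Sahlqvist): \forall x \forall y \forall z ((xRy \wedge x R^2 z) \to \exists w (y R^2 w \wedge z R^2 w)) — i.e. a generalized confluence (Geach) condition.
G1: fails — uRu, uR²w but no t with uR²t and wR²t.
G2: holds.
G3: fails — 1R2, 1R²3 but no w with 2R²w and 3R²w.
G4: fails — w0Rw0, w0R²w2 but no w with w0R²w and w2R²w.
G5: fails — aRc, aR²a but no w with cR²w and aR²w.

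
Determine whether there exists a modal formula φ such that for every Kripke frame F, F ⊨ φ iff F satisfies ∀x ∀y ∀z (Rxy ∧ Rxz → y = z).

The condition is partial functionality. A defining modal formula is ◇p → □p.
Suppose ◇p→□p is valid. Take Rxy, Rxz and set V(p)={y}. Then ◇p at x, so □p at x, so p at z, i.e. z=y.

Definable; ◇p → □p defines it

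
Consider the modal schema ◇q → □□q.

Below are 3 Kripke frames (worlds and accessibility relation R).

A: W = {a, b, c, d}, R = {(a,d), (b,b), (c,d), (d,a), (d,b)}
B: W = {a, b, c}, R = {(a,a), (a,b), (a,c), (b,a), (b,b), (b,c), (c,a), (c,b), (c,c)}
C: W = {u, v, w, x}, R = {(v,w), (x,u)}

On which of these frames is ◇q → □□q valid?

This is the axiom for a generalized confluence (Geach) condition; its first-order frame correspondent is ∀x ∀y ∀z ((xRy ∧ xR²z) → ∃w (y = w ∧ z = w)).
A: fails — aRd, aR²a but d ≠ a.
B: fails — aRa, aR²b but a ≠ b.
C: satisfies the condition.

C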